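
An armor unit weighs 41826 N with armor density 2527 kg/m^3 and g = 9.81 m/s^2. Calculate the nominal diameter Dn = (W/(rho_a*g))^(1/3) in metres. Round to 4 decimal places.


V = W / (rho_a * g)
V = 41826 / (2527 * 9.81)
V = 41826 / 24789.87
V = 1.687221 m^3
Dn = V^(1/3) = 1.687221^(1/3)
Dn = 1.1905 m

1.1905


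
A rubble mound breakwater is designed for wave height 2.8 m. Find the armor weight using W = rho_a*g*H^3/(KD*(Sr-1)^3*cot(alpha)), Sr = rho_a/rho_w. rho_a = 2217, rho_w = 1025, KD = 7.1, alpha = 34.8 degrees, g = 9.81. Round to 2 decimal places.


Sr = rho_a / rho_w = 2217 / 1025 = 2.162927
(Sr - 1) = 1.162927
(Sr - 1)^3 = 1.572741
cot(34.8) = 1 / tan(34.8) = 1 / 0.695018 = 1.438811
Numerator = 2217 * 9.81 * 2.8^3 = 477428.9990
Denominator = 7.1 * 1.572741 * 1.438811 = 16.066431
W = 477428.9990 / 16.066431
W = 29715.93 N

29715.93


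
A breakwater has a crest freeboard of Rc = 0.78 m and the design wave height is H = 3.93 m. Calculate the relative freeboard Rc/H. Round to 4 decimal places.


Relative freeboard = Rc / H
= 0.78 / 3.93
= 0.1985

0.1985


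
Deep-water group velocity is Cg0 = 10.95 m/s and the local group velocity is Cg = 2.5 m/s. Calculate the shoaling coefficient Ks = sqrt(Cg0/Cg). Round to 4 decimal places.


Ks = sqrt(Cg0 / Cg)
Ks = sqrt(10.95 / 2.5)
Ks = sqrt(4.3800)
Ks = 2.0928

2.0928


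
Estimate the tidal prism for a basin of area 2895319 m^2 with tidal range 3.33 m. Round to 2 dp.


Tidal prism = Area * Tidal range
P = 2895319 * 3.33
P = 9641412.27 m^3

9641412.27


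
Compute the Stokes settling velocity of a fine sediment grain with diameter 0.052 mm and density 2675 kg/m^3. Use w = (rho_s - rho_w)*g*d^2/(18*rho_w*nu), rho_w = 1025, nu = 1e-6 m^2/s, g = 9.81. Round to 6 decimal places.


w = (rho_s - rho_w) * g * d^2 / (18 * rho_w * nu)
d = 0.052 mm = 0.000052 m
rho_s - rho_w = 2675 - 1025 = 1650
Numerator = 1650 * 9.81 * (0.000052)^2 = 0.000043768296
Denominator = 18 * 1025 * 1e-6 = 0.018450
w = 0.002372 m/s

0.002372


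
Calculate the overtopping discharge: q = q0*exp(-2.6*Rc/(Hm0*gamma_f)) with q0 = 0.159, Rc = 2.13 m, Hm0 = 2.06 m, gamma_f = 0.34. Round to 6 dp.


q = q0 * exp(-2.6 * Rc / (Hm0 * gamma_f))
Exponent = -2.6 * 2.13 / (2.06 * 0.34)
= -2.6 * 2.13 / 0.7004
= -7.906910
exp(-7.906910) = 0.000368
q = 0.159 * 0.000368
q = 0.000059 m^3/s/m

0.000059


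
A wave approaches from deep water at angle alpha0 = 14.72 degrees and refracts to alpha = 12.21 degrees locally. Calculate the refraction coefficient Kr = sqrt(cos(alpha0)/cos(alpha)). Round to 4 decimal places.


Kr = sqrt(cos(alpha0) / cos(alpha))
cos(14.72) = 0.967179
cos(12.21) = 0.977379
Kr = sqrt(0.967179 / 0.977379)
Kr = sqrt(0.989564)
Kr = 0.9948

0.9948


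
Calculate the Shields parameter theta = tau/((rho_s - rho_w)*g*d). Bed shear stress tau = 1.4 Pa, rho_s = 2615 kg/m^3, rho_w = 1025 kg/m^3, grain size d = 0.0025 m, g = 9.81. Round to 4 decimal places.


theta = tau / ((rho_s - rho_w) * g * d)
rho_s - rho_w = 2615 - 1025 = 1590
Denominator = 1590 * 9.81 * 0.0025 = 38.994750
theta = 1.4 / 38.994750
theta = 0.0359

0.0359


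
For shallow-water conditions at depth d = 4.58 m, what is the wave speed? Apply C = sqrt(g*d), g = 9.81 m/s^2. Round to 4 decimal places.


Using the shallow-water approximation:
C = sqrt(g * d) = sqrt(9.81 * 4.58)
C = sqrt(44.9298)
C = 6.7030 m/s

6.7030


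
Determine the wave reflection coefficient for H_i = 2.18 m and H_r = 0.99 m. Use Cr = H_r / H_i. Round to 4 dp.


Cr = H_r / H_i
Cr = 0.99 / 2.18
Cr = 0.4541

0.4541


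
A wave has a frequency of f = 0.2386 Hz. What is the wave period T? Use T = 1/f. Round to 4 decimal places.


T = 1 / f
T = 1 / 0.2386
T = 4.1911 s

4.1911


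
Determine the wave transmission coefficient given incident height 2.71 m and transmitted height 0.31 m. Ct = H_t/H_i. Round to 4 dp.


Ct = H_t / H_i
Ct = 0.31 / 2.71
Ct = 0.1144

0.1144


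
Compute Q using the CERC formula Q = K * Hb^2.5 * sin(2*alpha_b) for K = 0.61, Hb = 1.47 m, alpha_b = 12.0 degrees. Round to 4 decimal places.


Q = K * Hb^2.5 * sin(2 * alpha_b)
Hb^2.5 = 1.47^2.5 = 2.619952
sin(2 * 12.0) = sin(24.0) = 0.406737
Q = 0.61 * 2.619952 * 0.406737
Q = 0.6500 m^3/s

0.6500


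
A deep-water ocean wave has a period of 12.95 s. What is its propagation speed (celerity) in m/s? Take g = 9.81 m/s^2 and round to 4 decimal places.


We use the deep-water celerity formula:
C = g * T / (2 * pi)
C = 9.81 * 12.95 / (2 * 3.14159...)
C = 127.039500 / 6.283185
C = 20.2190 m/s

20.2190


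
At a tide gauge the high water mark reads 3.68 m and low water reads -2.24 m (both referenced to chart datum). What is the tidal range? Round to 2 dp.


Tidal range = High water - Low water
Tidal range = 3.68 - (-2.24)
Tidal range = 5.92 m

5.92


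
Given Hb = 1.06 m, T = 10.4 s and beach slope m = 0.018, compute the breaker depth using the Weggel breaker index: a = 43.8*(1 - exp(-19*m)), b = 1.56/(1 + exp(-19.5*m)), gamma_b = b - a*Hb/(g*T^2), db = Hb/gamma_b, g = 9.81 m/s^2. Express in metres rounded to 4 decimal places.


a = 43.8 * (1 - exp(-19 * m))
exp(-19 * 0.018) = exp(-0.3420) = 0.710348
a = 43.8 * (1 - 0.710348) = 12.686749
b = 1.56 / (1 + exp(-19.5 * m))
exp(-19.5 * 0.018) = exp(-0.3510) = 0.703984
b = 1.56 / (1 + 0.703984) = 0.915502
Hb / (g * T^2) = 1.06 / (9.81 * 10.4^2) = 1.06 / 1061.0496 = 0.00099901
gamma_b = b - a * Hb/(g*T^2) = 0.915502 - 12.686749 * 0.00099901 = 0.902827
db = Hb / gamma_b = 1.06 / 0.902827
db = 1.1741 m

1.1741


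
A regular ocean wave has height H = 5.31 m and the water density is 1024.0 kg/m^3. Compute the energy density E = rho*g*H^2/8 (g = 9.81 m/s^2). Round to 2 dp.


E = (1/8) * rho * g * H^2
E = (1/8) * 1024.0 * 9.81 * 5.31^2
E = 0.125 * 1024.0 * 9.81 * 28.1961
E = 35405.28 J/m^2

35405.28


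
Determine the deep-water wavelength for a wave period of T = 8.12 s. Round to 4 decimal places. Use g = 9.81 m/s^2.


L0 = g * T^2 / (2 * pi)
L0 = 9.81 * 8.12^2 / (2 * pi)
L0 = 9.81 * 65.9344 / 6.28319
L0 = 646.8165 / 6.28319
L0 = 102.9440 m

102.9440


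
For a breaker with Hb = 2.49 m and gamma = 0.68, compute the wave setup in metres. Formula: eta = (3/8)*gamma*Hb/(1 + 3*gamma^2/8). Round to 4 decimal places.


eta = (3/8) * gamma * Hb / (1 + 3*gamma^2/8)
Numerator = (3/8) * 0.68 * 2.49 = 0.634950
Denominator = 1 + 3*0.68^2/8 = 1 + 0.173400 = 1.173400
eta = 0.634950 / 1.173400
eta = 0.5411 m

0.5411


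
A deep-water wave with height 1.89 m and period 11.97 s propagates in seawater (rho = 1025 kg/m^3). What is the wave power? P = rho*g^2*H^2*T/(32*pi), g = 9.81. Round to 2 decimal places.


P = rho * g^2 * H^2 * T / (32 * pi)
P = 1025 * 9.81^2 * 1.89^2 * 11.97 / (32 * pi)
P = 1025 * 96.2361 * 3.5721 * 11.97 / 100.53096
P = 41954.62 W/m

41954.62


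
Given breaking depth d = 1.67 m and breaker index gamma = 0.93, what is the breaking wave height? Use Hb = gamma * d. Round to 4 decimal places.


Hb = gamma * d
Hb = 0.93 * 1.67
Hb = 1.5531 m

1.5531


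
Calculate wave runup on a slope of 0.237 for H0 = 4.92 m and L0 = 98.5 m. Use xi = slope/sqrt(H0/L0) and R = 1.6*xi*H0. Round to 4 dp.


xi = slope / sqrt(H0/L0)
H0/L0 = 4.92/98.5 = 0.049949
sqrt(0.049949) = 0.223493
xi = 0.237 / 0.223493 = 1.060435
R = 1.6 * xi * H0 = 1.6 * 1.060435 * 4.92
R = 8.3477 m

8.3477


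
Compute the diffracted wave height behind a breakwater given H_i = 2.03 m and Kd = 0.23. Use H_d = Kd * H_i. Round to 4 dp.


H_d = Kd * H_i
H_d = 0.23 * 2.03
H_d = 0.4669 m

0.4669


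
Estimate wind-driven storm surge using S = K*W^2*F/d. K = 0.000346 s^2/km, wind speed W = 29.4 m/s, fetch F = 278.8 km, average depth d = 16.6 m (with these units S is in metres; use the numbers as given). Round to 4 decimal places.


S = K * W^2 * F / d
W^2 = 29.4^2 = 864.36
S = 0.000346 * 864.36 * 278.8 / 16.6
Numerator = 0.000346 * 864.36 * 278.8 = 83.380315
S = 83.380315 / 16.6 = 5.0229 m

5.0229


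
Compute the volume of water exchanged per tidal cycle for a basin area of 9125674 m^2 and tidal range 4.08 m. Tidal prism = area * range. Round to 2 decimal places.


Tidal prism = Area * Tidal range
P = 9125674 * 4.08
P = 37232749.92 m^3

37232749.92


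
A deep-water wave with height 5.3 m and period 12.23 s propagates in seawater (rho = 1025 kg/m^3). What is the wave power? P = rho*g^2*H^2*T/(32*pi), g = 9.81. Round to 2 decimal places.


P = rho * g^2 * H^2 * T / (32 * pi)
P = 1025 * 9.81^2 * 5.3^2 * 12.23 / (32 * pi)
P = 1025 * 96.2361 * 28.0900 * 12.23 / 100.53096
P = 337085.62 W/m

337085.62


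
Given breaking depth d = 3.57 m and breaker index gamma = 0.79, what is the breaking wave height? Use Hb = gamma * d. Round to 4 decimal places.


Hb = gamma * d
Hb = 0.79 * 3.57
Hb = 2.8203 m

2.8203


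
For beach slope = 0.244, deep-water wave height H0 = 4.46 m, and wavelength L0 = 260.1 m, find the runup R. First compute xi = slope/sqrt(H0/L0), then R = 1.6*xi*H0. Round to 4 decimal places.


xi = slope / sqrt(H0/L0)
H0/L0 = 4.46/260.1 = 0.017147
sqrt(0.017147) = 0.130948
xi = 0.244 / 0.130948 = 1.863342
R = 1.6 * xi * H0 = 1.6 * 1.863342 * 4.46
R = 13.2968 m

13.2968


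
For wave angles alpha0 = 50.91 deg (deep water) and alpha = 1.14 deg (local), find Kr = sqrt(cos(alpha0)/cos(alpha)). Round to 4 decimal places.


Kr = sqrt(cos(alpha0) / cos(alpha))
cos(50.91) = 0.630540
cos(1.14) = 0.999802
Kr = sqrt(0.630540 / 0.999802)
Kr = sqrt(0.630665)
Kr = 0.7941

0.7941


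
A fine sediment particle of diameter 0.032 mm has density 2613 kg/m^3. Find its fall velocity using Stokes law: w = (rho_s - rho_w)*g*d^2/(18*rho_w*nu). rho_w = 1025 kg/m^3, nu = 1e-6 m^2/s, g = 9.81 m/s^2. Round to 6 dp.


w = (rho_s - rho_w) * g * d^2 / (18 * rho_w * nu)
d = 0.032 mm = 0.000032 m
rho_s - rho_w = 2613 - 1025 = 1588
Numerator = 1588 * 9.81 * (0.000032)^2 = 0.000015952159
Denominator = 18 * 1025 * 1e-6 = 0.018450
w = 0.000865 m/s

0.000865


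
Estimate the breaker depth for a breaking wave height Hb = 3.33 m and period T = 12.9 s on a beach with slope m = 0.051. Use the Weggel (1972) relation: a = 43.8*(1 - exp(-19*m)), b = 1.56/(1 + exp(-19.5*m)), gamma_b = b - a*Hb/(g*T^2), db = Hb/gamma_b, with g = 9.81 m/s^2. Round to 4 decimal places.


a = 43.8 * (1 - exp(-19 * m))
exp(-19 * 0.051) = exp(-0.9690) = 0.379462
a = 43.8 * (1 - 0.379462) = 27.179551
b = 1.56 / (1 + exp(-19.5 * m))
exp(-19.5 * 0.051) = exp(-0.9945) = 0.369908
b = 1.56 / (1 + 0.369908) = 1.138762
Hb / (g * T^2) = 3.33 / (9.81 * 12.9^2) = 3.33 / 1632.4821 = 0.00203984
gamma_b = b - a * Hb/(g*T^2) = 1.138762 - 27.179551 * 0.00203984 = 1.083320
db = Hb / gamma_b = 3.33 / 1.083320
db = 3.0739 m

3.0739


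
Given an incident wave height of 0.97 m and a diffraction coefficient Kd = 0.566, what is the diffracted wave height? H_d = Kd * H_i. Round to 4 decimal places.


H_d = Kd * H_i
H_d = 0.566 * 0.97
H_d = 0.5490 m

0.5490


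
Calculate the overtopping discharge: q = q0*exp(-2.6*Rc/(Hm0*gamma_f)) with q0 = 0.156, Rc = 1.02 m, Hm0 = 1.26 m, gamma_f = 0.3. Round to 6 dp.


q = q0 * exp(-2.6 * Rc / (Hm0 * gamma_f))
Exponent = -2.6 * 1.02 / (1.26 * 0.3)
= -2.6 * 1.02 / 0.3780
= -7.015873
exp(-7.015873) = 0.000898
q = 0.156 * 0.000898
q = 0.000140 m^3/s/m

0.000140


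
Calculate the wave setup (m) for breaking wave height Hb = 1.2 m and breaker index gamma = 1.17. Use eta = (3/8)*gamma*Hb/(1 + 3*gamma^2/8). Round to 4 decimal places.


eta = (3/8) * gamma * Hb / (1 + 3*gamma^2/8)
Numerator = (3/8) * 1.17 * 1.2 = 0.526500
Denominator = 1 + 3*1.17^2/8 = 1 + 0.513338 = 1.513338
eta = 0.526500 / 1.513338
eta = 0.3479 m

0.3479


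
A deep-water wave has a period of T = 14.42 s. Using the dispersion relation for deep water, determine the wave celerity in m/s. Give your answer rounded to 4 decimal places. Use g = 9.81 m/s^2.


We use the deep-water celerity formula:
C = g * T / (2 * pi)
C = 9.81 * 14.42 / (2 * 3.14159...)
C = 141.460200 / 6.283185
C = 22.5141 m/s

22.5141


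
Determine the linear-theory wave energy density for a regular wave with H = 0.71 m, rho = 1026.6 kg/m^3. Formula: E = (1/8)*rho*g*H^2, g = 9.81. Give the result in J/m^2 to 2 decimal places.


E = (1/8) * rho * g * H^2
E = (1/8) * 1026.6 * 9.81 * 0.71^2
E = 0.125 * 1026.6 * 9.81 * 0.5041
E = 634.60 J/m^2

634.60


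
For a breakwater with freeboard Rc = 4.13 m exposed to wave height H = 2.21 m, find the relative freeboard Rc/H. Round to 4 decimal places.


Relative freeboard = Rc / H
= 4.13 / 2.21
= 1.8688

1.8688


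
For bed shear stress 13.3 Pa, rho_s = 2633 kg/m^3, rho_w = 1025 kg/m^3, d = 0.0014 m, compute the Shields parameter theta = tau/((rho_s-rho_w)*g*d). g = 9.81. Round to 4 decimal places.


theta = tau / ((rho_s - rho_w) * g * d)
rho_s - rho_w = 2633 - 1025 = 1608
Denominator = 1608 * 9.81 * 0.0014 = 22.084272
theta = 13.3 / 22.084272
theta = 0.6022

0.6022


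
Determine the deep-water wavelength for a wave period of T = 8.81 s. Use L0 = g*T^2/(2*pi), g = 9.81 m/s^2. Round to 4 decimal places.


L0 = g * T^2 / (2 * pi)
L0 = 9.81 * 8.81^2 / (2 * pi)
L0 = 9.81 * 77.6161 / 6.28319
L0 = 761.4139 / 6.28319
L0 = 121.1828 m

121.1828


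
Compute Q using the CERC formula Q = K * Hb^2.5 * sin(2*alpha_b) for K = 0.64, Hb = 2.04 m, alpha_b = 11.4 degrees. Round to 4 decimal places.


Q = K * Hb^2.5 * sin(2 * alpha_b)
Hb^2.5 = 2.04^2.5 = 5.943954
sin(2 * 11.4) = sin(22.8) = 0.387516
Q = 0.64 * 5.943954 * 0.387516
Q = 1.4742 m^3/s

1.4742


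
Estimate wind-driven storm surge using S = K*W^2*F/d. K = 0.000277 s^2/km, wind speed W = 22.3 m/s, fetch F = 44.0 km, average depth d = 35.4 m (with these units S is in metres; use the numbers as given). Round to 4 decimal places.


S = K * W^2 * F / d
W^2 = 22.3^2 = 497.29
S = 0.000277 * 497.29 * 44.0 / 35.4
Numerator = 0.000277 * 497.29 * 44.0 = 6.060971
S = 6.060971 / 35.4 = 0.1712 m

0.1712


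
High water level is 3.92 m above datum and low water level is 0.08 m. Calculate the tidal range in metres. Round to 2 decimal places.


Tidal range = High water - Low water
Tidal range = 3.92 - (0.08)
Tidal range = 3.84 m

3.84


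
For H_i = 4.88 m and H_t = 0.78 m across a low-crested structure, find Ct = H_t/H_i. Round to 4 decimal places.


Ct = H_t / H_i
Ct = 0.78 / 4.88
Ct = 0.1598

0.1598


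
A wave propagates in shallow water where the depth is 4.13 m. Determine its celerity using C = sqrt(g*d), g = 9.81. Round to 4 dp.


Using the shallow-water approximation:
C = sqrt(g * d) = sqrt(9.81 * 4.13)
C = sqrt(40.5153)
C = 6.3652 m/s

6.3652


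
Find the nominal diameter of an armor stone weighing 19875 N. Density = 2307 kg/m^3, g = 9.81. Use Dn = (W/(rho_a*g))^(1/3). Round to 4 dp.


V = W / (rho_a * g)
V = 19875 / (2307 * 9.81)
V = 19875 / 22631.67
V = 0.878194 m^3
Dn = V^(1/3) = 0.878194^(1/3)
Dn = 0.9576 m

0.9576


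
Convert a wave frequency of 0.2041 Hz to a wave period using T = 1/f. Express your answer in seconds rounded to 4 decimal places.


T = 1 / f
T = 1 / 0.2041
T = 4.8996 s

4.8996


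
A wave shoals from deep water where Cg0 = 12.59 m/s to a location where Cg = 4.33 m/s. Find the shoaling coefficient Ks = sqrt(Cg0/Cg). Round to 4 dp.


Ks = sqrt(Cg0 / Cg)
Ks = sqrt(12.59 / 4.33)
Ks = sqrt(2.9076)
Ks = 1.7052

1.7052


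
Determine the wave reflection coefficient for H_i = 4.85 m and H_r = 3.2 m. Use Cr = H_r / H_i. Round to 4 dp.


Cr = H_r / H_i
Cr = 3.2 / 4.85
Cr = 0.6598

0.6598


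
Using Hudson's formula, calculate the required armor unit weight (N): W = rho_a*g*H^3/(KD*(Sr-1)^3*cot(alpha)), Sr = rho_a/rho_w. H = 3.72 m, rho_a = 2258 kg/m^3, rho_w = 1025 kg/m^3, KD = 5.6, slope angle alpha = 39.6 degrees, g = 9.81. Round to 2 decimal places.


Sr = rho_a / rho_w = 2258 / 1025 = 2.202927
(Sr - 1) = 1.202927
(Sr - 1)^3 = 1.740675
cot(39.6) = 1 / tan(39.6) = 1 / 0.827272 = 1.208792
Numerator = 2258 * 9.81 * 3.72^3 = 1140306.9325
Denominator = 5.6 * 1.740675 * 1.208792 = 11.783040
W = 1140306.9325 / 11.783040
W = 96775.27 N

96775.27


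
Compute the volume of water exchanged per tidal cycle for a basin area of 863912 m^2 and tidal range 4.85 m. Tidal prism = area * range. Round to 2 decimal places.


Tidal prism = Area * Tidal range
P = 863912 * 4.85
P = 4189973.20 m^3

4189973.20


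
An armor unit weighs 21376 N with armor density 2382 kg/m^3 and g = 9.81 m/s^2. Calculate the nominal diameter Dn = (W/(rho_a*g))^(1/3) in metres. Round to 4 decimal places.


V = W / (rho_a * g)
V = 21376 / (2382 * 9.81)
V = 21376 / 23367.42
V = 0.914778 m^3
Dn = V^(1/3) = 0.914778^(1/3)
Dn = 0.9707 m

0.9707


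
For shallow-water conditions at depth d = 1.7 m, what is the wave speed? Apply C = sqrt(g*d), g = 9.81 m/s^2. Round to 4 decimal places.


Using the shallow-water approximation:
C = sqrt(g * d) = sqrt(9.81 * 1.7)
C = sqrt(16.6770)
C = 4.0837 m/s

4.0837


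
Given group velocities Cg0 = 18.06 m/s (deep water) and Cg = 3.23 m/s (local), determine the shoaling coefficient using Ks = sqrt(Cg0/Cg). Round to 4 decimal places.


Ks = sqrt(Cg0 / Cg)
Ks = sqrt(18.06 / 3.23)
Ks = sqrt(5.5913)
Ks = 2.3646

2.3646


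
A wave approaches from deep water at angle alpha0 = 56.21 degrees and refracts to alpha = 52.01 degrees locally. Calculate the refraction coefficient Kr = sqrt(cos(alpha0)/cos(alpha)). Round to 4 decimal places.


Kr = sqrt(cos(alpha0) / cos(alpha))
cos(56.21) = 0.556151
cos(52.01) = 0.615524
Kr = sqrt(0.556151 / 0.615524)
Kr = sqrt(0.903540)
Kr = 0.9505

0.9505


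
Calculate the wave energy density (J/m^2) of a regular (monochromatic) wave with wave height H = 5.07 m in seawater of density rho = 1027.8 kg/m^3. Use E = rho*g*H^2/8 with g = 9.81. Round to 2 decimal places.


E = (1/8) * rho * g * H^2
E = (1/8) * 1027.8 * 9.81 * 5.07^2
E = 0.125 * 1027.8 * 9.81 * 25.7049
E = 32396.91 J/m^2

32396.91


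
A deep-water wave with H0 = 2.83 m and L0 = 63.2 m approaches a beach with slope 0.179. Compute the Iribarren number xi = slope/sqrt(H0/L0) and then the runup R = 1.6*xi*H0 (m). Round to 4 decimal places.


xi = slope / sqrt(H0/L0)
H0/L0 = 2.83/63.2 = 0.044778
sqrt(0.044778) = 0.211609
xi = 0.179 / 0.211609 = 0.845899
R = 1.6 * xi * H0 = 1.6 * 0.845899 * 2.83
R = 3.8302 m

3.8302


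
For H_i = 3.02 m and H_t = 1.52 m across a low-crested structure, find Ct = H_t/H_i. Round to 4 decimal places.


Ct = H_t / H_i
Ct = 1.52 / 3.02
Ct = 0.5033

0.5033


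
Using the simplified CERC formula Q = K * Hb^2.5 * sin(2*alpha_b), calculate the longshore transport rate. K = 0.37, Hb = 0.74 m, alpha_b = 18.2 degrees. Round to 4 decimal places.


Q = K * Hb^2.5 * sin(2 * alpha_b)
Hb^2.5 = 0.74^2.5 = 0.471063
sin(2 * 18.2) = sin(36.4) = 0.593419
Q = 0.37 * 0.471063 * 0.593419
Q = 0.1034 m^3/s

0.1034


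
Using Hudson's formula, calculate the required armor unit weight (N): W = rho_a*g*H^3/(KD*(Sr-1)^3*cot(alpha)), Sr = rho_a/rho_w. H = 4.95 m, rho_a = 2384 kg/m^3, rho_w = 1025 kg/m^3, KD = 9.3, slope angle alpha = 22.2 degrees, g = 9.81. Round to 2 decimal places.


Sr = rho_a / rho_w = 2384 / 1025 = 2.325854
(Sr - 1) = 1.325854
(Sr - 1)^3 = 2.330702
cot(22.2) = 1 / tan(22.2) = 1 / 0.408092 = 2.450425
Numerator = 2384 * 9.81 * 4.95^3 = 2836552.6906
Denominator = 9.3 * 2.330702 * 2.450425 = 53.114265
W = 2836552.6906 / 53.114265
W = 53404.72 N

53404.72


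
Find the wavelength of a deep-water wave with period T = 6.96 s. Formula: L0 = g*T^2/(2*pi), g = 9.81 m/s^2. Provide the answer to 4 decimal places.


L0 = g * T^2 / (2 * pi)
L0 = 9.81 * 6.96^2 / (2 * pi)
L0 = 9.81 * 48.4416 / 6.28319
L0 = 475.2121 / 6.28319
L0 = 75.6324 m

75.6324


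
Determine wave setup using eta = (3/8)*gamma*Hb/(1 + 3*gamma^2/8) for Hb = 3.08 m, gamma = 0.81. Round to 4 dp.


eta = (3/8) * gamma * Hb / (1 + 3*gamma^2/8)
Numerator = (3/8) * 0.81 * 3.08 = 0.935550
Denominator = 1 + 3*0.81^2/8 = 1 + 0.246038 = 1.246038
eta = 0.935550 / 1.246038
eta = 0.7508 m

0.7508


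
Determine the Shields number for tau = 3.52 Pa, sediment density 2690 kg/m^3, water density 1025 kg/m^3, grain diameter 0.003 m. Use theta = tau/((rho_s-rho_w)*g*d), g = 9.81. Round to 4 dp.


theta = tau / ((rho_s - rho_w) * g * d)
rho_s - rho_w = 2690 - 1025 = 1665
Denominator = 1665 * 9.81 * 0.003 = 49.000950
theta = 3.52 / 49.000950
theta = 0.0718

0.0718


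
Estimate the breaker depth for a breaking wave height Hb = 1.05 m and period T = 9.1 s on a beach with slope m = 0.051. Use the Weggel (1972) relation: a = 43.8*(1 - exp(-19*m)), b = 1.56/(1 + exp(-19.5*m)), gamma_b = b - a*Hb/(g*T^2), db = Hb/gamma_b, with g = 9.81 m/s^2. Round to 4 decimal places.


a = 43.8 * (1 - exp(-19 * m))
exp(-19 * 0.051) = exp(-0.9690) = 0.379462
a = 43.8 * (1 - 0.379462) = 27.179551
b = 1.56 / (1 + exp(-19.5 * m))
exp(-19.5 * 0.051) = exp(-0.9945) = 0.369908
b = 1.56 / (1 + 0.369908) = 1.138762
Hb / (g * T^2) = 1.05 / (9.81 * 9.1^2) = 1.05 / 812.3661 = 0.00129252
gamma_b = b - a * Hb/(g*T^2) = 1.138762 - 27.179551 * 0.00129252 = 1.103632
db = Hb / gamma_b = 1.05 / 1.103632
db = 0.9514 m

0.9514


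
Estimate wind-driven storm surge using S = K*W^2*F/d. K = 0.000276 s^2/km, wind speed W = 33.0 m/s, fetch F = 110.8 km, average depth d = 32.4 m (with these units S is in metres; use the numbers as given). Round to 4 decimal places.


S = K * W^2 * F / d
W^2 = 33.0^2 = 1089.00
S = 0.000276 * 1089.00 * 110.8 / 32.4
Numerator = 0.000276 * 1089.00 * 110.8 = 33.302491
S = 33.302491 / 32.4 = 1.0279 m

1.0279


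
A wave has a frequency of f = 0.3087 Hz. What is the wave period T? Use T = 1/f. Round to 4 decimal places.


T = 1 / f
T = 1 / 0.3087
T = 3.2394 s

3.2394


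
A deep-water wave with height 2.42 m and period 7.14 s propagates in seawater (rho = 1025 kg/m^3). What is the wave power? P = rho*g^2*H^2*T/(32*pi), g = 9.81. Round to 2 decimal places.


P = rho * g^2 * H^2 * T / (32 * pi)
P = 1025 * 9.81^2 * 2.42^2 * 7.14 / (32 * pi)
P = 1025 * 96.2361 * 5.8564 * 7.14 / 100.53096
P = 41029.00 W/m

41029.00


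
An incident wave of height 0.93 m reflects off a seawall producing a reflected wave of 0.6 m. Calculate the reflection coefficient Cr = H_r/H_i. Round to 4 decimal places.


Cr = H_r / H_i
Cr = 0.6 / 0.93
Cr = 0.6452

0.6452


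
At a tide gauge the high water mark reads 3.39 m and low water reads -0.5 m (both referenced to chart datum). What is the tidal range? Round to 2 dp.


Tidal range = High water - Low water
Tidal range = 3.39 - (-0.5)
Tidal range = 3.89 m

3.89


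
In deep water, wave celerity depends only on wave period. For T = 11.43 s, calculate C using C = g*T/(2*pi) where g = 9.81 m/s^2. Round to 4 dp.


We use the deep-water celerity formula:
C = g * T / (2 * pi)
C = 9.81 * 11.43 / (2 * 3.14159...)
C = 112.128300 / 6.283185
C = 17.8458 m/s

17.8458


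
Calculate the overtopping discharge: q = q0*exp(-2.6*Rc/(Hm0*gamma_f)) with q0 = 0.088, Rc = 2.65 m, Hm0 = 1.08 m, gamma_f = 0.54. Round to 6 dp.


q = q0 * exp(-2.6 * Rc / (Hm0 * gamma_f))
Exponent = -2.6 * 2.65 / (1.08 * 0.54)
= -2.6 * 2.65 / 0.5832
= -11.814129
exp(-11.814129) = 0.000007
q = 0.088 * 0.000007
q = 0.000001 m^3/s/m

0.000001


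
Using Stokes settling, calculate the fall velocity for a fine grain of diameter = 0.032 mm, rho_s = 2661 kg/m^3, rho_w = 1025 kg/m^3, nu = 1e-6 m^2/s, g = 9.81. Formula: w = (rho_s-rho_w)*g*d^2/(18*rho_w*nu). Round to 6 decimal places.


w = (rho_s - rho_w) * g * d^2 / (18 * rho_w * nu)
d = 0.032 mm = 0.000032 m
rho_s - rho_w = 2661 - 1025 = 1636
Numerator = 1636 * 9.81 * (0.000032)^2 = 0.000016434340
Denominator = 18 * 1025 * 1e-6 = 0.018450
w = 0.000891 m/s

0.000891


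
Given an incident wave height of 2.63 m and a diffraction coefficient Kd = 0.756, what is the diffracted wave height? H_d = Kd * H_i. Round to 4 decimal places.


H_d = Kd * H_i
H_d = 0.756 * 2.63
H_d = 1.9883 m

1.9883


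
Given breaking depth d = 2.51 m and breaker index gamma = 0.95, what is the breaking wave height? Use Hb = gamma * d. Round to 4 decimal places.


Hb = gamma * d
Hb = 0.95 * 2.51
Hb = 2.3845 m

2.3845


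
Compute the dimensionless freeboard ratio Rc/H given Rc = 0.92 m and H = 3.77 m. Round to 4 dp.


Relative freeboard = Rc / H
= 0.92 / 3.77
= 0.2440

0.2440


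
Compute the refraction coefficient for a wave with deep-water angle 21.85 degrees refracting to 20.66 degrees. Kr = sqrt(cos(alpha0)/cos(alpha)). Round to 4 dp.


Kr = sqrt(cos(alpha0) / cos(alpha))
cos(21.85) = 0.928161
cos(20.66) = 0.935691
Kr = sqrt(0.928161 / 0.935691)
Kr = sqrt(0.991953)
Kr = 0.9960

0.9960


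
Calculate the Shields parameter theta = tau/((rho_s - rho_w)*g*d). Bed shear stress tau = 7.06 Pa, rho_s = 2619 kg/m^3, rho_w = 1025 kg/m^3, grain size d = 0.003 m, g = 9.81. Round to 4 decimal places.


theta = tau / ((rho_s - rho_w) * g * d)
rho_s - rho_w = 2619 - 1025 = 1594
Denominator = 1594 * 9.81 * 0.003 = 46.911420
theta = 7.06 / 46.911420
theta = 0.1505

0.1505


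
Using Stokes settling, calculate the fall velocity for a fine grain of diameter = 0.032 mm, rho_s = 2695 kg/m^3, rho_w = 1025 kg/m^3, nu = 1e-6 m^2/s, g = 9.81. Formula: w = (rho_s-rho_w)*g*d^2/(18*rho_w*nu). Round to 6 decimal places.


w = (rho_s - rho_w) * g * d^2 / (18 * rho_w * nu)
d = 0.032 mm = 0.000032 m
rho_s - rho_w = 2695 - 1025 = 1670
Numerator = 1670 * 9.81 * (0.000032)^2 = 0.000016775885
Denominator = 18 * 1025 * 1e-6 = 0.018450
w = 0.000909 m/s

0.000909


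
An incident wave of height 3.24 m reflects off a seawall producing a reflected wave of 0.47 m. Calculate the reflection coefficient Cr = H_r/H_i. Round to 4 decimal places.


Cr = H_r / H_i
Cr = 0.47 / 3.24
Cr = 0.1451

0.1451


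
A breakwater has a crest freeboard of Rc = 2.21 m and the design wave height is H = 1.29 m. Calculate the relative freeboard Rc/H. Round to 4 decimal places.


Relative freeboard = Rc / H
= 2.21 / 1.29
= 1.7132

1.7132


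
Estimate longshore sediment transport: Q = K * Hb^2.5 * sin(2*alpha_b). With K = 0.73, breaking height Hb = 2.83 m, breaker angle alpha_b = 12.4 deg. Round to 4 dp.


Q = K * Hb^2.5 * sin(2 * alpha_b)
Hb^2.5 = 2.83^2.5 = 13.473055
sin(2 * 12.4) = sin(24.8) = 0.419452
Q = 0.73 * 13.473055 * 0.419452
Q = 4.1254 m^3/s

4.1254


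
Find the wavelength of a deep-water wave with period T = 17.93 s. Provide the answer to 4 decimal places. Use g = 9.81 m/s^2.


L0 = g * T^2 / (2 * pi)
L0 = 9.81 * 17.93^2 / (2 * pi)
L0 = 9.81 * 321.4849 / 6.28319
L0 = 3153.7669 / 6.28319
L0 = 501.9376 m

501.9376


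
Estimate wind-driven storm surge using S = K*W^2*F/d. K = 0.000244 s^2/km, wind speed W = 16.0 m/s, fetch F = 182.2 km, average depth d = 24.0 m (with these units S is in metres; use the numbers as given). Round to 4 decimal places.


S = K * W^2 * F / d
W^2 = 16.0^2 = 256.00
S = 0.000244 * 256.00 * 182.2 / 24.0
Numerator = 0.000244 * 256.00 * 182.2 = 11.380941
S = 11.380941 / 24.0 = 0.4742 m

0.4742


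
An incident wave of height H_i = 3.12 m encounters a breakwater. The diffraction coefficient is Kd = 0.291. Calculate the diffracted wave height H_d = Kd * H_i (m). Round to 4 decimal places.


H_d = Kd * H_i
H_d = 0.291 * 3.12
H_d = 0.9079 m

0.9079


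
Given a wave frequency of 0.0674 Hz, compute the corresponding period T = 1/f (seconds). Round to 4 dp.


T = 1 / f
T = 1 / 0.0674
T = 14.8368 s

14.8368


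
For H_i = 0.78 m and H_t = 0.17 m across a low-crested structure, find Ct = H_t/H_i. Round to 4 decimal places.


Ct = H_t / H_i
Ct = 0.17 / 0.78
Ct = 0.2179

0.2179


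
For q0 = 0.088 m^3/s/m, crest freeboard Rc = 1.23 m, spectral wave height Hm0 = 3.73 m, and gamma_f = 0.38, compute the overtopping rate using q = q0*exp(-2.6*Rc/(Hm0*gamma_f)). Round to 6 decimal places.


q = q0 * exp(-2.6 * Rc / (Hm0 * gamma_f))
Exponent = -2.6 * 1.23 / (3.73 * 0.38)
= -2.6 * 1.23 / 1.4174
= -2.256244
exp(-2.256244) = 0.104743
q = 0.088 * 0.104743
q = 0.009217 m^3/s/m

0.009217


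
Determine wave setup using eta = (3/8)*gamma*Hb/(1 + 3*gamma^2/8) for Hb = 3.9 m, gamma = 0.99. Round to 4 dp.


eta = (3/8) * gamma * Hb / (1 + 3*gamma^2/8)
Numerator = (3/8) * 0.99 * 3.9 = 1.447875
Denominator = 1 + 3*0.99^2/8 = 1 + 0.367538 = 1.367538
eta = 1.447875 / 1.367538
eta = 1.0587 m

1.0587


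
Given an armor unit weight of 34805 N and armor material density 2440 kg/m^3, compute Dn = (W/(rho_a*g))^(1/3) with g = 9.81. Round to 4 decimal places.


V = W / (rho_a * g)
V = 34805 / (2440 * 9.81)
V = 34805 / 23936.40
V = 1.454062 m^3
Dn = V^(1/3) = 1.454062^(1/3)
Dn = 1.1329 m

1.1329


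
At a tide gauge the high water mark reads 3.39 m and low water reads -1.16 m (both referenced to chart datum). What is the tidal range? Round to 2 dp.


Tidal range = High water - Low water
Tidal range = 3.39 - (-1.16)
Tidal range = 4.55 m

4.55


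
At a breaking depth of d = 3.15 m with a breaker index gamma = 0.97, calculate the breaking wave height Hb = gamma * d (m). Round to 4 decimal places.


Hb = gamma * d
Hb = 0.97 * 3.15
Hb = 3.0555 m

3.0555


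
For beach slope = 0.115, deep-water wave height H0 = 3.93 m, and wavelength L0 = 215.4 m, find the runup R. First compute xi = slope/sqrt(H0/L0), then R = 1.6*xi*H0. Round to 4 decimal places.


xi = slope / sqrt(H0/L0)
H0/L0 = 3.93/215.4 = 0.018245
sqrt(0.018245) = 0.135075
xi = 0.115 / 0.135075 = 0.851382
R = 1.6 * xi * H0 = 1.6 * 0.851382 * 3.93
R = 5.3535 m

5.3535


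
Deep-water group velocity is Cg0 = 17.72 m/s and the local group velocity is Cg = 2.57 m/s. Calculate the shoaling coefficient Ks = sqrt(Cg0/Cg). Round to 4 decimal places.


Ks = sqrt(Cg0 / Cg)
Ks = sqrt(17.72 / 2.57)
Ks = sqrt(6.8949)
Ks = 2.6258

2.6258


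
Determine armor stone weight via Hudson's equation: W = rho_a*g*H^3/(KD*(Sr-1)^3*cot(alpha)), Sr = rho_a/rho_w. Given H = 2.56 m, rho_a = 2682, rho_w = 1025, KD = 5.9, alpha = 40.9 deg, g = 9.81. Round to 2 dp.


Sr = rho_a / rho_w = 2682 / 1025 = 2.616585
(Sr - 1) = 1.616585
(Sr - 1)^3 = 4.224701
cot(40.9) = 1 / tan(40.9) = 1 / 0.866227 = 1.154432
Numerator = 2682 * 9.81 * 2.56^3 = 441415.5994
Denominator = 5.9 * 4.224701 * 1.154432 = 28.775053
W = 441415.5994 / 28.775053
W = 15340.22 N

15340.22


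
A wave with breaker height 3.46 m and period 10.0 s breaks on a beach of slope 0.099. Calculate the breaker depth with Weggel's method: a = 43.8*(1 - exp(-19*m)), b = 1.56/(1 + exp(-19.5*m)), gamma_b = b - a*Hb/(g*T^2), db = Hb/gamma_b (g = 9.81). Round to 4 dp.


a = 43.8 * (1 - exp(-19 * m))
exp(-19 * 0.099) = exp(-1.8810) = 0.152438
a = 43.8 * (1 - 0.152438) = 37.123233
b = 1.56 / (1 + exp(-19.5 * m))
exp(-19.5 * 0.099) = exp(-1.9305) = 0.145076
b = 1.56 / (1 + 0.145076) = 1.362355
Hb / (g * T^2) = 3.46 / (9.81 * 10.0^2) = 3.46 / 981.0000 = 0.00352701
gamma_b = b - a * Hb/(g*T^2) = 1.362355 - 37.123233 * 0.00352701 = 1.231421
db = Hb / gamma_b = 3.46 / 1.231421
db = 2.8098 m

2.8098


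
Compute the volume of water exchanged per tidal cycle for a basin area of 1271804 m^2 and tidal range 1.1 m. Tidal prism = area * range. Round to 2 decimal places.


Tidal prism = Area * Tidal range
P = 1271804 * 1.1
P = 1398984.40 m^3

1398984.40


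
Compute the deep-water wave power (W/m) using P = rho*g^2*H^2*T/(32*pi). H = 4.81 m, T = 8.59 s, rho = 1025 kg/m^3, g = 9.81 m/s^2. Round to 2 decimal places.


P = rho * g^2 * H^2 * T / (32 * pi)
P = 1025 * 9.81^2 * 4.81^2 * 8.59 / (32 * pi)
P = 1025 * 96.2361 * 23.1361 * 8.59 / 100.53096
P = 195004.82 W/m

195004.82


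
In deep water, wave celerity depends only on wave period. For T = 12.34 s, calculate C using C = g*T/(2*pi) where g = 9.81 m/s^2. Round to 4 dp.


We use the deep-water celerity formula:
C = g * T / (2 * pi)
C = 9.81 * 12.34 / (2 * 3.14159...)
C = 121.055400 / 6.283185
C = 19.2666 m/s

19.2666


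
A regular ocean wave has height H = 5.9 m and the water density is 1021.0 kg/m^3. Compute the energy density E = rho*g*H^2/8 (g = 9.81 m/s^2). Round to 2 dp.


E = (1/8) * rho * g * H^2
E = (1/8) * 1021.0 * 9.81 * 5.9^2
E = 0.125 * 1021.0 * 9.81 * 34.8100
E = 43582.16 J/m^2

43582.16


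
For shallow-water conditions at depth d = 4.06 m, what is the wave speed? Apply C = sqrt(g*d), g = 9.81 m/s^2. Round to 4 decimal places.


Using the shallow-water approximation:
C = sqrt(g * d) = sqrt(9.81 * 4.06)
C = sqrt(39.8286)
C = 6.3110 m/s

6.3110


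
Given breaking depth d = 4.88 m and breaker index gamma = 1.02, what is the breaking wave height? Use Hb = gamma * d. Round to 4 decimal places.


Hb = gamma * d
Hb = 1.02 * 4.88
Hb = 4.9776 m

4.9776


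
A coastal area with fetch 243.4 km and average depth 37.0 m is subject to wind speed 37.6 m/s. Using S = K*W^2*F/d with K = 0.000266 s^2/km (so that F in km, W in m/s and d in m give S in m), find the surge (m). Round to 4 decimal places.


S = K * W^2 * F / d
W^2 = 37.6^2 = 1413.76
S = 0.000266 * 1413.76 * 243.4 / 37.0
Numerator = 0.000266 * 1413.76 * 243.4 = 91.533043
S = 91.533043 / 37.0 = 2.4739 m

2.4739


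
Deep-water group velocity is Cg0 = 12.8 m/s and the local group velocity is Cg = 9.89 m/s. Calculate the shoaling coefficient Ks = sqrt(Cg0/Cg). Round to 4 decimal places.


Ks = sqrt(Cg0 / Cg)
Ks = sqrt(12.8 / 9.89)
Ks = sqrt(1.2942)
Ks = 1.1376

1.1376


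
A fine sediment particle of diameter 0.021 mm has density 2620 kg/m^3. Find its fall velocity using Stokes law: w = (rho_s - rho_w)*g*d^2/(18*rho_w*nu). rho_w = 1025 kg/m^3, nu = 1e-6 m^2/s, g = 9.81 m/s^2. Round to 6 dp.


w = (rho_s - rho_w) * g * d^2 / (18 * rho_w * nu)
d = 0.021 mm = 0.000021 m
rho_s - rho_w = 2620 - 1025 = 1595
Numerator = 1595 * 9.81 * (0.000021)^2 = 0.000006900305
Denominator = 18 * 1025 * 1e-6 = 0.018450
w = 0.000374 m/s

0.000374


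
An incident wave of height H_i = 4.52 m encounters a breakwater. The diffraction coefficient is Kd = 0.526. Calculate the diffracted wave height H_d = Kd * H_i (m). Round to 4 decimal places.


H_d = Kd * H_i
H_d = 0.526 * 4.52
H_d = 2.3775 m

2.3775


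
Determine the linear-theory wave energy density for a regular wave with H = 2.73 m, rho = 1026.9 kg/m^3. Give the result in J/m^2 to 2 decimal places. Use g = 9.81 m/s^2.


E = (1/8) * rho * g * H^2
E = (1/8) * 1026.9 * 9.81 * 2.73^2
E = 0.125 * 1026.9 * 9.81 * 7.4529
E = 9384.96 J/m^2

9384.96


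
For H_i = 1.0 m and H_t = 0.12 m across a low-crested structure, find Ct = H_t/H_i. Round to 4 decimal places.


Ct = H_t / H_i
Ct = 0.12 / 1.0
Ct = 0.1200

0.1200


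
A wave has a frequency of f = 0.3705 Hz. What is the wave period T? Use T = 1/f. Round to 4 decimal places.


T = 1 / f
T = 1 / 0.3705
T = 2.6991 s

2.6991


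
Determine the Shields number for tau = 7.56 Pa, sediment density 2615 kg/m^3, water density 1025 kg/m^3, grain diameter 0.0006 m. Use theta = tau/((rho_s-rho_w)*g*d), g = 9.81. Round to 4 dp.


theta = tau / ((rho_s - rho_w) * g * d)
rho_s - rho_w = 2615 - 1025 = 1590
Denominator = 1590 * 9.81 * 0.0006 = 9.358740
theta = 7.56 / 9.358740
theta = 0.8078

0.8078


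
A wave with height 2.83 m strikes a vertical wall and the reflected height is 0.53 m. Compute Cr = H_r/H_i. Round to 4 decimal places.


Cr = H_r / H_i
Cr = 0.53 / 2.83
Cr = 0.1873

0.1873


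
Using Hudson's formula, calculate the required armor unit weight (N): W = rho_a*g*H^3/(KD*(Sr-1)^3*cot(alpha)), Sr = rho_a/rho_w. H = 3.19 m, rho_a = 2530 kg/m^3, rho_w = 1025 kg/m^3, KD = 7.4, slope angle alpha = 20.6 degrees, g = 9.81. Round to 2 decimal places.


Sr = rho_a / rho_w = 2530 / 1025 = 2.468293
(Sr - 1) = 1.468293
(Sr - 1)^3 = 3.165468
cot(20.6) = 1 / tan(20.6) = 1 / 0.375875 = 2.660457
Numerator = 2530 * 9.81 * 3.19^3 = 805678.1351
Denominator = 7.4 * 3.165468 * 2.660457 = 62.319771
W = 805678.1351 / 62.319771
W = 12928.13 N

12928.13


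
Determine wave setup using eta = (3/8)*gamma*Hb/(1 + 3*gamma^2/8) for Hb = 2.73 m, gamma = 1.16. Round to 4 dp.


eta = (3/8) * gamma * Hb / (1 + 3*gamma^2/8)
Numerator = (3/8) * 1.16 * 2.73 = 1.187550
Denominator = 1 + 3*1.16^2/8 = 1 + 0.504600 = 1.504600
eta = 1.187550 / 1.504600
eta = 0.7893 m

0.7893


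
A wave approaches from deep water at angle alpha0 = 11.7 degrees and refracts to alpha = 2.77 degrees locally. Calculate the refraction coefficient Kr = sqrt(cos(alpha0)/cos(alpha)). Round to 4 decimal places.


Kr = sqrt(cos(alpha0) / cos(alpha))
cos(11.7) = 0.979223
cos(2.77) = 0.998832
Kr = sqrt(0.979223 / 0.998832)
Kr = sqrt(0.980368)
Kr = 0.9901

0.9901


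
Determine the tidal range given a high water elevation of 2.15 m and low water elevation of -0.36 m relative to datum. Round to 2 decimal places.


Tidal range = High water - Low water
Tidal range = 2.15 - (-0.36)
Tidal range = 2.51 m

2.51


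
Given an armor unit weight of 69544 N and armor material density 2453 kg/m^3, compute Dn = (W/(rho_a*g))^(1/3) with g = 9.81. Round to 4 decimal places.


V = W / (rho_a * g)
V = 69544 / (2453 * 9.81)
V = 69544 / 24063.93
V = 2.889969 m^3
Dn = V^(1/3) = 2.889969^(1/3)
Dn = 1.4244 m

1.4244


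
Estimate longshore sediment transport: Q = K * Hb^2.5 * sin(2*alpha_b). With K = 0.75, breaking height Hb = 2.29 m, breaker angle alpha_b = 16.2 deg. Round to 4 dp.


Q = K * Hb^2.5 * sin(2 * alpha_b)
Hb^2.5 = 2.29^2.5 = 7.935763
sin(2 * 16.2) = sin(32.4) = 0.535827
Q = 0.75 * 7.935763 * 0.535827
Q = 3.1891 m^3/s

3.1891


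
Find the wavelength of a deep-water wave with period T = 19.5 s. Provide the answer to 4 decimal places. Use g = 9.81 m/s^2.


L0 = g * T^2 / (2 * pi)
L0 = 9.81 * 19.5^2 / (2 * pi)
L0 = 9.81 * 380.2500 / 6.28319
L0 = 3730.2525 / 6.28319
L0 = 593.6881 m

593.6881


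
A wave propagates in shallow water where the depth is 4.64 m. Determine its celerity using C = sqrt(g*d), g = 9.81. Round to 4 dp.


Using the shallow-water approximation:
C = sqrt(g * d) = sqrt(9.81 * 4.64)
C = sqrt(45.5184)
C = 6.7467 m/s

6.7467


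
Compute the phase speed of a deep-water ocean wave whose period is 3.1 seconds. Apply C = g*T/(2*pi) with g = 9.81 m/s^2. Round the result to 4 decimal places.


We use the deep-water celerity formula:
C = g * T / (2 * pi)
C = 9.81 * 3.1 / (2 * 3.14159...)
C = 30.411000 / 6.283185
C = 4.8401 m/s

4.8401


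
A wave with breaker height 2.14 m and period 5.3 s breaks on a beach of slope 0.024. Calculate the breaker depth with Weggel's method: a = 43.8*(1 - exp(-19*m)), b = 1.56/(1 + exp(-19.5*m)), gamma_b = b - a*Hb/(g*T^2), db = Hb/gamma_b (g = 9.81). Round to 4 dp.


a = 43.8 * (1 - exp(-19 * m))
exp(-19 * 0.024) = exp(-0.4560) = 0.633814
a = 43.8 * (1 - 0.633814) = 16.038954
b = 1.56 / (1 + exp(-19.5 * m))
exp(-19.5 * 0.024) = exp(-0.4680) = 0.626254
b = 1.56 / (1 + 0.626254) = 0.959260
Hb / (g * T^2) = 2.14 / (9.81 * 5.3^2) = 2.14 / 275.5629 = 0.00776592
gamma_b = b - a * Hb/(g*T^2) = 0.959260 - 16.038954 * 0.00776592 = 0.834703
db = Hb / gamma_b = 2.14 / 0.834703
db = 2.5638 m

2.5638


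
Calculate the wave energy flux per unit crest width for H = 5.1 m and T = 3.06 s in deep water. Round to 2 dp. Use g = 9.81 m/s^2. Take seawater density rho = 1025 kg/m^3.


P = rho * g^2 * H^2 * T / (32 * pi)
P = 1025 * 9.81^2 * 5.1^2 * 3.06 / (32 * pi)
P = 1025 * 96.2361 * 26.0100 * 3.06 / 100.53096
P = 78095.10 W/m

78095.10


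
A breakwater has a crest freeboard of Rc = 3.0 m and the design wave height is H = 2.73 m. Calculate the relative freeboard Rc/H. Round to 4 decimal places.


Relative freeboard = Rc / H
= 3.0 / 2.73
= 1.0989

1.0989


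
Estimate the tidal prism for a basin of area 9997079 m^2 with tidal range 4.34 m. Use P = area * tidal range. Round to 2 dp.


Tidal prism = Area * Tidal range
P = 9997079 * 4.34
P = 43387322.86 m^3

43387322.86


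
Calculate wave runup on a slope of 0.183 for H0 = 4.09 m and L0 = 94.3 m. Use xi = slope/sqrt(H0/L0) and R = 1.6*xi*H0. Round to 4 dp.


xi = slope / sqrt(H0/L0)
H0/L0 = 4.09/94.3 = 0.043372
sqrt(0.043372) = 0.208260
xi = 0.183 / 0.208260 = 0.878709
R = 1.6 * xi * H0 = 1.6 * 0.878709 * 4.09
R = 5.7503 m

5.7503
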